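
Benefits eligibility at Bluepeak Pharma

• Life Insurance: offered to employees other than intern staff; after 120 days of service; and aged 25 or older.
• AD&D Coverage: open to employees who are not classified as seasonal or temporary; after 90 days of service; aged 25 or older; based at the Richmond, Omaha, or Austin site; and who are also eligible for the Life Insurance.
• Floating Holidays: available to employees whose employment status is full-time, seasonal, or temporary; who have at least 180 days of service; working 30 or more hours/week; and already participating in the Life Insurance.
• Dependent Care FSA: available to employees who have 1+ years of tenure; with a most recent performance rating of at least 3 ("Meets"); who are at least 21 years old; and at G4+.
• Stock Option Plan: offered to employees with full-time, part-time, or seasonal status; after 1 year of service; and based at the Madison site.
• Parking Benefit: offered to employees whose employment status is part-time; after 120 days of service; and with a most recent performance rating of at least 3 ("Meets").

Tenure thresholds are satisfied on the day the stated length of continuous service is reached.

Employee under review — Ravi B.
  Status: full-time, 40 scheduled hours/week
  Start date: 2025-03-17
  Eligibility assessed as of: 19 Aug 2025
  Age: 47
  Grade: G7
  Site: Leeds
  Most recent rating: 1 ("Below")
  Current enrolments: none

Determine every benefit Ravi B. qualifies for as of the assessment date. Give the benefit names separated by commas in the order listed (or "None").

Service from 2025-03-17 to 19 Aug 2025: 155 days.
Life Insurance — status full-time ✓ (not excluded); service 155 days ≥ 120 days ✓; age 47 ≥ 25 ✓ → eligible.
AD&D Coverage — status full-time ✓ (not excluded); service 155 days ≥ 90 days ✓; age 47 ≥ 25 ✓; site Leeds ✗ (not Richmond, Omaha, or Austin) → not eligible.
Floating Holidays — status full-time ✓; service 155 days < 180 days ✗ → not eligible.
Dependent Care FSA — service 155 days < 1 year (≈365 days) ✗ → not eligible.
Stock Option Plan — status full-time ✓; service 155 days < 1 year (≈365 days) ✗ → not eligible.
Parking Benefit — status full-time ✗ (requires part-time) → not eligible.

Life Insurance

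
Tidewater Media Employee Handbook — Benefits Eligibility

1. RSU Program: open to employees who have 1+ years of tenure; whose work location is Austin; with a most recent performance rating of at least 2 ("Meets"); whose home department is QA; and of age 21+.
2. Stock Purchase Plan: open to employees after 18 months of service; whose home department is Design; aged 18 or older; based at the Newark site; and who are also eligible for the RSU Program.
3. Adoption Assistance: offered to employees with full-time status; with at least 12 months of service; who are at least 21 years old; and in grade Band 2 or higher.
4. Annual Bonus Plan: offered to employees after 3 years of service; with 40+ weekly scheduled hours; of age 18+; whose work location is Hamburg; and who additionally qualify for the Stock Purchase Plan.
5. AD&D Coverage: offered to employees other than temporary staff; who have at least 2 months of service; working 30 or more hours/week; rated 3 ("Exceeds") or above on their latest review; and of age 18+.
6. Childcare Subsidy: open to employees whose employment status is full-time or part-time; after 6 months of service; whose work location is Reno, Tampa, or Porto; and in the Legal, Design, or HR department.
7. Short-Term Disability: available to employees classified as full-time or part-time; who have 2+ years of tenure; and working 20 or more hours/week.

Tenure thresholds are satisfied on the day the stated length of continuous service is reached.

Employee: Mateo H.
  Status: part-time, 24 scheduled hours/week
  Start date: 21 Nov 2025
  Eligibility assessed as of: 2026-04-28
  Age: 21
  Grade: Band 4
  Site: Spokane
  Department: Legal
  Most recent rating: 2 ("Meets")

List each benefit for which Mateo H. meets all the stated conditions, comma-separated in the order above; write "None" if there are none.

None

Service from 21 Nov 2025 to 2026-04-28: 158 days.
RSU Program — service 158 days < 1 year (≈365 days) ✗ → not eligible.
Stock Purchase Plan — service 158 days < 18 months (≈540 days) ✗ → not eligible.
Adoption Assistance — status part-time ✗ (requires full-time) → not eligible.
Annual Bonus Plan — service 158 days < 3 years (≈1095 days) ✗ → not eligible.
AD&D Coverage — status part-time ✓ (not excluded); service 158 days ≥ 2 months (≈60 days) ✓; 24 hrs/wk < 30 ✗ → not eligible.
Childcare Subsidy — status part-time ✓; service 158 days < 6 months (≈180 days) ✗ → not eligible.
Short-Term Disability — status part-time ✓; service 158 days < 2 years (≈730 days) ✗ → not eligible.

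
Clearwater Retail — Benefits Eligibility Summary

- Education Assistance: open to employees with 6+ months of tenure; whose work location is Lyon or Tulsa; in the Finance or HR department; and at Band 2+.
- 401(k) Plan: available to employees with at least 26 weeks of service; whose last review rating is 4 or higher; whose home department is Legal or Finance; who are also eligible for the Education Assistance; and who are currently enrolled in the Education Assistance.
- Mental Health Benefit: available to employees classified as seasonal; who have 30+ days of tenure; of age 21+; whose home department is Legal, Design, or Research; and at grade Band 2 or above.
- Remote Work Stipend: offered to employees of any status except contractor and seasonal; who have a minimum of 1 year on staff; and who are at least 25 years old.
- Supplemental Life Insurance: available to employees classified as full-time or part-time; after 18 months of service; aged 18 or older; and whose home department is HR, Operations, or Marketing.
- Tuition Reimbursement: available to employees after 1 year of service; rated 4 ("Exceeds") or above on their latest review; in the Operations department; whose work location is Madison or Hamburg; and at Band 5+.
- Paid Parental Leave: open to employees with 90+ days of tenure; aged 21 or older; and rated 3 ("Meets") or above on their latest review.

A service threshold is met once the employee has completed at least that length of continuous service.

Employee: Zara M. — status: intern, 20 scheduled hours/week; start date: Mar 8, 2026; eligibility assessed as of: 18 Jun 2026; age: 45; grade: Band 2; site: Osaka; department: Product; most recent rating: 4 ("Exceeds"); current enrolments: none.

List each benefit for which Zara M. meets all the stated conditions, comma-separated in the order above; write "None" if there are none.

Service from Mar 8, 2026 to 18 Jun 2026: 102 days.
Education Assistance — service 102 days < 6 months (≈180 days) ✗ → not eligible.
401(k) Plan — service 102 days < 26 weeks (≈182 days) ✗ → not eligible.
Mental Health Benefit — status intern ✗ (requires seasonal) → not eligible.
Remote Work Stipend — status intern ✓ (not excluded); service 102 days < 1 year (≈365 days) ✗ → not eligible.
Supplemental Life Insurance — status intern ✗ (requires full-time or part-time) → not eligible.
Tuition Reimbursement — service 102 days < 1 year (≈365 days) ✗ → not eligible.
Paid Parental Leave — service 102 days ≥ 90 days ✓; age 45 ≥ 21 ✓; rating 4 ≥ 3 ✓ → eligible.

Paid Parental Leave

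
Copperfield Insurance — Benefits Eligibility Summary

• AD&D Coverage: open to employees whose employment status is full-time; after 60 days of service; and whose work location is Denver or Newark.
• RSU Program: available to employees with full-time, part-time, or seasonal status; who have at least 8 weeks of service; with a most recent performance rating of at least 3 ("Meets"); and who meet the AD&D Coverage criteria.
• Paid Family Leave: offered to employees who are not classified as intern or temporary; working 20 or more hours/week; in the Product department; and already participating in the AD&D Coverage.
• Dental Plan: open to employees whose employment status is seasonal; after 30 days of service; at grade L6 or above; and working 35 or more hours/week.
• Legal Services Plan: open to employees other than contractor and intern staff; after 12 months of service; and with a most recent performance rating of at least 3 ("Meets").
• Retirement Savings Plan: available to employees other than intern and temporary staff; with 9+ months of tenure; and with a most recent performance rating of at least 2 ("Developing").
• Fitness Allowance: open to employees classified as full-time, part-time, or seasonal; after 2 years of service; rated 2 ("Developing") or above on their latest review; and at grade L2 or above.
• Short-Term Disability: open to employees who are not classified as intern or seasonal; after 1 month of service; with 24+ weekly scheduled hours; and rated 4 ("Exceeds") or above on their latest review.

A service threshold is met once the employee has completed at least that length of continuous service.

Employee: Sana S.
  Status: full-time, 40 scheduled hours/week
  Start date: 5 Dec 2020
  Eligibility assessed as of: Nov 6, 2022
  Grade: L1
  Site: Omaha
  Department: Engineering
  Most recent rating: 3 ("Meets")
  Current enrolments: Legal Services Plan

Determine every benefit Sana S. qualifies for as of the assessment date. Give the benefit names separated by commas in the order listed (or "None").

Service from 5 Dec 2020 to Nov 6, 2022: 701 days.
AD&D Coverage — status full-time ✓; service 701 days ≥ 60 days ✓; site Omaha ✗ (not Denver or Newark) → not eligible.
RSU Program — status full-time ✓; service 701 days ≥ 8 weeks (≈56 days) ✓; rating 3 ≥ 3 ✓; not eligible for AD&D Coverage ✗ → not eligible.
Paid Family Leave — status full-time ✓ (not excluded); 40 hrs/wk ≥ 20 ✓; dept Engineering ✗ → not eligible.
Dental Plan — status full-time ✗ (requires seasonal) → not eligible.
Legal Services Plan — status full-time ✓ (not excluded); service 701 days ≥ 12 months (≈360 days) ✓; rating 3 ≥ 3 ✓ → eligible.
Retirement Savings Plan — status full-time ✓ (not excluded); service 701 days ≥ 9 months (≈270 days) ✓; rating 3 ≥ 2 ✓ → eligible.
Fitness Allowance — status full-time ✓; service 701 days < 2 years (≈730 days) ✗ → not eligible.
Short-Term Disability — status full-time ✓ (not excluded); service 701 days ≥ 1 month (≈30 days) ✓; 40 hrs/wk ≥ 24 ✓; rating 3 < 4 ✗ → not eligible.

Legal Services Plan, Retirement Savings Plan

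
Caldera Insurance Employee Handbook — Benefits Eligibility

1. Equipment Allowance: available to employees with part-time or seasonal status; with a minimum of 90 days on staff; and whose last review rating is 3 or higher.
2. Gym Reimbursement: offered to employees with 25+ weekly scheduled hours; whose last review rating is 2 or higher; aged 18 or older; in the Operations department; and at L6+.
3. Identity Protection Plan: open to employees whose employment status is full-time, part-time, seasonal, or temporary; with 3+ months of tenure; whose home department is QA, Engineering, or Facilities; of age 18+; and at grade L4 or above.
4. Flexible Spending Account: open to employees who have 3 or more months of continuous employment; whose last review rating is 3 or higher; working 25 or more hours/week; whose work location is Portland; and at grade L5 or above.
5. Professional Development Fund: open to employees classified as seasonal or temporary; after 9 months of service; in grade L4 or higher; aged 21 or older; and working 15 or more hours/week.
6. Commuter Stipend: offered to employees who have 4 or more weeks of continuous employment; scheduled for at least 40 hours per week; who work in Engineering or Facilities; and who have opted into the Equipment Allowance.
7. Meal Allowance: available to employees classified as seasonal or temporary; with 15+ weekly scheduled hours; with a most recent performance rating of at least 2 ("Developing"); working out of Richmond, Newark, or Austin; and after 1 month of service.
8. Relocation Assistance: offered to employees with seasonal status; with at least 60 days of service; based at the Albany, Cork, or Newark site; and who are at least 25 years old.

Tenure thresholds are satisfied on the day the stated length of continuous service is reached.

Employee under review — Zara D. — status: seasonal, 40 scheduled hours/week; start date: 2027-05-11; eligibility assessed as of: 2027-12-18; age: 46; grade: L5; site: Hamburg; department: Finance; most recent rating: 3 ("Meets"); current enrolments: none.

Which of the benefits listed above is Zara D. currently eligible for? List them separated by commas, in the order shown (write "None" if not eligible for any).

Service from 2027-05-11 to 2027-12-18: 221 days.
Equipment Allowance — status seasonal ✓; service 221 days ≥ 90 days ✓; rating 3 ≥ 3 ✓ → eligible.
Gym Reimbursement — 40 hrs/wk ≥ 25 ✓; rating 3 ≥ 2 ✓; age 46 ≥ 18 ✓; dept Finance ✗ → not eligible.
Identity Protection Plan — status seasonal ✓; service 221 days ≥ 3 months (≈90 days) ✓; dept Finance ✗ → not eligible.
Flexible Spending Account — service 221 days ≥ 3 months (≈90 days) ✓; rating 3 ≥ 3 ✓; 40 hrs/wk ≥ 25 ✓; site Hamburg ✗ (not Portland) → not eligible.
Professional Development Fund — status seasonal ✓; service 221 days < 9 months (≈270 days) ✗ → not eligible.
Commuter Stipend — service 221 days ≥ 4 weeks (≈28 days) ✓; 40 hrs/wk ≥ 40 ✓; dept Finance ✗ → not eligible.
Meal Allowance — status seasonal ✓; 40 hrs/wk ≥ 15 ✓; rating 3 ≥ 2 ✓; site Hamburg ✗ (not Richmond, Newark, or Austin) → not eligible.
Relocation Assistance — status seasonal ✓; service 221 days ≥ 60 days ✓; site Hamburg ✗ (not Albany, Cork, or Newark) → not eligible.

Equipment Allowance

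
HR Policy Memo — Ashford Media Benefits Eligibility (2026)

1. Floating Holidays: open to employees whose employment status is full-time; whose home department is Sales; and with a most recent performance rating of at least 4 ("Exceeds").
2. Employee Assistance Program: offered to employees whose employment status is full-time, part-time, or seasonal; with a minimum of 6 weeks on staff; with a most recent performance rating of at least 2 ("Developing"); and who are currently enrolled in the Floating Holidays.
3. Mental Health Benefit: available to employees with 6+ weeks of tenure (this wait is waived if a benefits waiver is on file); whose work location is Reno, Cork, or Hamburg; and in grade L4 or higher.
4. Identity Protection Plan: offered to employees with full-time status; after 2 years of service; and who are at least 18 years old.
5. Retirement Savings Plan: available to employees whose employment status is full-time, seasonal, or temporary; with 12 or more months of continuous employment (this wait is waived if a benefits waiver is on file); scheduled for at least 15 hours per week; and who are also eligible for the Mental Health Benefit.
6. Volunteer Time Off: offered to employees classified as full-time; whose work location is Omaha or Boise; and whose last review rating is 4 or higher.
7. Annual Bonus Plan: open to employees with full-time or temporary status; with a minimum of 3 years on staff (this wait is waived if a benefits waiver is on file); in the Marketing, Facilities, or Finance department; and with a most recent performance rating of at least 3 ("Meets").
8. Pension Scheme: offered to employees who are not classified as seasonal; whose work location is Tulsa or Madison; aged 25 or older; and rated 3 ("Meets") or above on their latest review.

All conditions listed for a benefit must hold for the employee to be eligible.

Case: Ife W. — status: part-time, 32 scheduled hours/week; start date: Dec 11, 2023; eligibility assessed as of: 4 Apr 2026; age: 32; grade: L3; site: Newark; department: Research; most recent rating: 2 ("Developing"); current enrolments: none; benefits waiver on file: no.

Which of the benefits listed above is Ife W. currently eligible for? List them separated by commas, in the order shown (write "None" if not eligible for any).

None

Service from Dec 11, 2023 to 4 Apr 2026: 845 days.
Floating Holidays — status part-time ✗ (requires full-time) → not eligible.
Employee Assistance Program — status part-time ✓; service 845 days ≥ 6 weeks (≈42 days) ✓; rating 2 ≥ 2 ✓; not enrolled in Floating Holidays ✗ → not eligible.
Mental Health Benefit — no waiver, service 845 days ≥ 6 weeks (≈42 days) ✓; site Newark ✗ (not Reno, Cork, or Hamburg) → not eligible.
Identity Protection Plan — status part-time ✗ (requires full-time) → not eligible.
Retirement Savings Plan — status part-time ✗ (requires full-time, seasonal, or temporary) → not eligible.
Volunteer Time Off — status part-time ✗ (requires full-time) → not eligible.
Annual Bonus Plan — status part-time ✗ (requires full-time or temporary) → not eligible.
Pension Scheme — status part-time ✓ (not excluded); site Newark ✗ (not Tulsa or Madison) → not eligible.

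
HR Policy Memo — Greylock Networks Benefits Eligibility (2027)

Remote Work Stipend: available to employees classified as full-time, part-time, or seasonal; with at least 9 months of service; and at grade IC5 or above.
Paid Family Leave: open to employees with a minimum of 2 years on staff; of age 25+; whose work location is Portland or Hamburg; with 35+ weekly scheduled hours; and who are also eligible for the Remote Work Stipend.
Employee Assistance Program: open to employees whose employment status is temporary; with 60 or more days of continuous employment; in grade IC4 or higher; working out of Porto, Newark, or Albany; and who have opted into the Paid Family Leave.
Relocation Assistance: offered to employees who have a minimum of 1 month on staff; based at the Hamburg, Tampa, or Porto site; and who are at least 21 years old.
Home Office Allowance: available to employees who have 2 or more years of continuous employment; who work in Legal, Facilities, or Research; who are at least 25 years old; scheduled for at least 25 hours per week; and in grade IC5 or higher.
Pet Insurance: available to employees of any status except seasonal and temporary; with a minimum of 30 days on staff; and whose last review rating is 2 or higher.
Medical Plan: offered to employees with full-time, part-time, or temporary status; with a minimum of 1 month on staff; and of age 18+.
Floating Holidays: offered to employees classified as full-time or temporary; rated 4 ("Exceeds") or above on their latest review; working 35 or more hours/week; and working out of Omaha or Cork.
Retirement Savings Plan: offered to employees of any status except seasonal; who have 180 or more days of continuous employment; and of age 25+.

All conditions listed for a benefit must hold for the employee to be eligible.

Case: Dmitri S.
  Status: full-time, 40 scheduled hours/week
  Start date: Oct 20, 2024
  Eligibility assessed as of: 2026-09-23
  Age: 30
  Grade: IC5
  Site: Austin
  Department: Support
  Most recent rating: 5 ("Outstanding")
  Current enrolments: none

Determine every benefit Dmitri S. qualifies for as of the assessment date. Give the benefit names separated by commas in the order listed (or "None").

Remote Work Stipend, Pet Insurance, Medical Plan, Retirement Savings Plan

Service from Oct 20, 2024 to 2026-09-23: 703 days.
Remote Work Stipend — status full-time ✓; service 703 days ≥ 9 months (≈270 days) ✓; grade IC5 ≥ IC5 ✓ → eligible.
Paid Family Leave — service 703 days < 2 years (≈730 days) ✗ → not eligible.
Employee Assistance Program — status full-time ✗ (requires temporary) → not eligible.
Relocation Assistance — service 703 days ≥ 1 month (≈30 days) ✓; site Austin ✗ (not Hamburg, Tampa, or Porto) → not eligible.
Home Office Allowance — service 703 days < 2 years (≈730 days) ✗ → not eligible.
Pet Insurance — status full-time ✓ (not excluded); service 703 days ≥ 30 days ✓; rating 5 ≥ 2 ✓ → eligible.
Medical Plan — status full-time ✓; service 703 days ≥ 1 month (≈30 days) ✓; age 30 ≥ 18 ✓ → eligible.
Floating Holidays — status full-time ✓; rating 5 ≥ 4 ✓; 40 hrs/wk ≥ 35 ✓; site Austin ✗ (not Omaha or Cork) → not eligible.
Retirement Savings Plan — status full-time ✓ (not excluded); service 703 days ≥ 180 days ✓; age 30 ≥ 25 ✓ → eligible.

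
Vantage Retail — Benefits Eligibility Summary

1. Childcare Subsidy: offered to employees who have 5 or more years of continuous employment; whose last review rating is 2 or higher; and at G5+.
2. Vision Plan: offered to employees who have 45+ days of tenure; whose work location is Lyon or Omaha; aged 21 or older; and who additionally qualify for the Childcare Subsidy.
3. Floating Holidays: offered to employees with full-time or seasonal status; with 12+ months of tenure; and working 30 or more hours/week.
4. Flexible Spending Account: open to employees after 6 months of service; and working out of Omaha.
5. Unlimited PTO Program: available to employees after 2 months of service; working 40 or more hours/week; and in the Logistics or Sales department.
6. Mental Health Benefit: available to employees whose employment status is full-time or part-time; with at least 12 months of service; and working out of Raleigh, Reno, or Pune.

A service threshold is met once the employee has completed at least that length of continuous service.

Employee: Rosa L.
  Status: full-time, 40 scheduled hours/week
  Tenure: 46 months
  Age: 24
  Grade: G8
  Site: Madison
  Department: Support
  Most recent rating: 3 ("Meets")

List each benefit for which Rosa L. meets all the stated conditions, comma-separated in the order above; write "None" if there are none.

Floating Holidays

Childcare Subsidy — service 46 months < 5 years (≈1825 days) ✗ → not eligible.
Vision Plan — service 46 months ≥ 45 days ✓; site Madison ✗ (not Lyon or Omaha) → not eligible.
Floating Holidays — status full-time ✓; service 46 months ≥ 12 months ✓; 40 hrs/wk ≥ 30 ✓ → eligible.
Flexible Spending Account — service 46 months ≥ 6 months ✓; site Madison ✗ (not Omaha) → not eligible.
Unlimited PTO Program — service 46 months ≥ 2 months ✓; 40 hrs/wk ≥ 40 ✓; dept Support ✗ → not eligible.
Mental Health Benefit — status full-time ✓; service 46 months ≥ 12 months ✓; site Madison ✗ (not Raleigh, Reno, or Pune) → not eligible.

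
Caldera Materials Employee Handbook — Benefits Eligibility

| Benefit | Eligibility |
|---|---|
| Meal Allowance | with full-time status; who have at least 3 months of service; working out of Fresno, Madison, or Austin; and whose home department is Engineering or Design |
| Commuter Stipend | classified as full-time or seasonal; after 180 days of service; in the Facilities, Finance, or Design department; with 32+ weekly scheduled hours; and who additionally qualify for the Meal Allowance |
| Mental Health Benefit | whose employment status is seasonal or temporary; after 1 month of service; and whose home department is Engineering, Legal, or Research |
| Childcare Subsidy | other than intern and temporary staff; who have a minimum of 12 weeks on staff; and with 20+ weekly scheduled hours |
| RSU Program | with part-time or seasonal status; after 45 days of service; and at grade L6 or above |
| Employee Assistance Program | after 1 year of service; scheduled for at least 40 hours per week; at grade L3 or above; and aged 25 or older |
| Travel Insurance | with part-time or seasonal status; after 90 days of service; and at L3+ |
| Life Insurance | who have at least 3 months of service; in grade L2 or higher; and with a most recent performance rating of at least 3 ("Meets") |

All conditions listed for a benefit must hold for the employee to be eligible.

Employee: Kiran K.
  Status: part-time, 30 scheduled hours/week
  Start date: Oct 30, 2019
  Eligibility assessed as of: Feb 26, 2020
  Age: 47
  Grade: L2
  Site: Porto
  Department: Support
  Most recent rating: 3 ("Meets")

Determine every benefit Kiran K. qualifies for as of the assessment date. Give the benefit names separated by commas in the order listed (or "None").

Childcare Subsidy, Life Insurance

Service from Oct 30, 2019 to Feb 26, 2020: 119 days.
Meal Allowance — status part-time ✗ (requires full-time) → not eligible.
Commuter Stipend — status part-time ✗ (requires full-time or seasonal) → not eligible.
Mental Health Benefit — status part-time ✗ (requires seasonal or temporary) → not eligible.
Childcare Subsidy — status part-time ✓ (not excluded); service 119 days ≥ 12 weeks (≈84 days) ✓; 30 hrs/wk ≥ 20 ✓ → eligible.
RSU Program — status part-time ✓; service 119 days ≥ 45 days ✓; grade L2 < L6 ✗ → not eligible.
Employee Assistance Program — service 119 days < 1 year (≈365 days) ✗ → not eligible.
Travel Insurance — status part-time ✓; service 119 days ≥ 90 days ✓; grade L2 < L3 ✗ → not eligible.
Life Insurance — service 119 days ≥ 3 months (≈90 days) ✓; grade L2 ≥ L2 ✓; rating 3 ≥ 3 ✓ → eligible.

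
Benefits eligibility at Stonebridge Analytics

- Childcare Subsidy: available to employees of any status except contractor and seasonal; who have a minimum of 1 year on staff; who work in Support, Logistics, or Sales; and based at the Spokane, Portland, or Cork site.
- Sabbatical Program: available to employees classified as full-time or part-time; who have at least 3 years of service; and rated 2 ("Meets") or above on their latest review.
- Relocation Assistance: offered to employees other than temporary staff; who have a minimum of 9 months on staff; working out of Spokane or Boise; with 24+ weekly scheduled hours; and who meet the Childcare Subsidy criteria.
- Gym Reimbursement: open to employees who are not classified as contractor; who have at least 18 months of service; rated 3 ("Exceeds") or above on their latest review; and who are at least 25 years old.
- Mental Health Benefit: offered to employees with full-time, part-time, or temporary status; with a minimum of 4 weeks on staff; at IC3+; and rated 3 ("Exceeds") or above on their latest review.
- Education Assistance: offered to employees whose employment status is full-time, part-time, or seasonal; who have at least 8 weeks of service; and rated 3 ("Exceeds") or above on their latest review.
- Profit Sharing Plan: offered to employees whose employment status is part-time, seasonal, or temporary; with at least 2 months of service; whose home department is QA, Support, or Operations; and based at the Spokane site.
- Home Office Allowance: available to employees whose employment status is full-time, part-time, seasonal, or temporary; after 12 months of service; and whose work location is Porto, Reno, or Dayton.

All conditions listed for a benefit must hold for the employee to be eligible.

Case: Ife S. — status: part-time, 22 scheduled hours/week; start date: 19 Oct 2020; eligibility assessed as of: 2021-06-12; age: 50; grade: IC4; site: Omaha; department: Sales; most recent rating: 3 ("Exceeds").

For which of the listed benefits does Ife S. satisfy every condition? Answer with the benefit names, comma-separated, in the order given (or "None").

Service from 19 Oct 2020 to 2021-06-12: 236 days.
Childcare Subsidy — status part-time ✓ (not excluded); service 236 days < 1 year (≈365 days) ✗ → not eligible.
Sabbatical Program — status part-time ✓; service 236 days < 3 years (≈1095 days) ✗ → not eligible.
Relocation Assistance — status part-time ✓ (not excluded); service 236 days < 9 months (≈270 days) ✗ → not eligible.
Gym Reimbursement — status part-time ✓ (not excluded); service 236 days < 18 months (≈540 days) ✗ → not eligible.
Mental Health Benefit — status part-time ✓; service 236 days ≥ 4 weeks (≈28 days) ✓; grade IC4 ≥ IC3 ✓; rating 3 ≥ 3 ✓ → eligible.
Education Assistance — status part-time ✓; service 236 days ≥ 8 weeks (≈56 days) ✓; rating 3 ≥ 3 ✓ → eligible.
Profit Sharing Plan — status part-time ✓; service 236 days ≥ 2 months (≈60 days) ✓; dept Sales ✗ → not eligible.
Home Office Allowance — status part-time ✓; service 236 days < 12 months (≈360 days) ✗ → not eligible.

Mental Health Benefit, Education Assistance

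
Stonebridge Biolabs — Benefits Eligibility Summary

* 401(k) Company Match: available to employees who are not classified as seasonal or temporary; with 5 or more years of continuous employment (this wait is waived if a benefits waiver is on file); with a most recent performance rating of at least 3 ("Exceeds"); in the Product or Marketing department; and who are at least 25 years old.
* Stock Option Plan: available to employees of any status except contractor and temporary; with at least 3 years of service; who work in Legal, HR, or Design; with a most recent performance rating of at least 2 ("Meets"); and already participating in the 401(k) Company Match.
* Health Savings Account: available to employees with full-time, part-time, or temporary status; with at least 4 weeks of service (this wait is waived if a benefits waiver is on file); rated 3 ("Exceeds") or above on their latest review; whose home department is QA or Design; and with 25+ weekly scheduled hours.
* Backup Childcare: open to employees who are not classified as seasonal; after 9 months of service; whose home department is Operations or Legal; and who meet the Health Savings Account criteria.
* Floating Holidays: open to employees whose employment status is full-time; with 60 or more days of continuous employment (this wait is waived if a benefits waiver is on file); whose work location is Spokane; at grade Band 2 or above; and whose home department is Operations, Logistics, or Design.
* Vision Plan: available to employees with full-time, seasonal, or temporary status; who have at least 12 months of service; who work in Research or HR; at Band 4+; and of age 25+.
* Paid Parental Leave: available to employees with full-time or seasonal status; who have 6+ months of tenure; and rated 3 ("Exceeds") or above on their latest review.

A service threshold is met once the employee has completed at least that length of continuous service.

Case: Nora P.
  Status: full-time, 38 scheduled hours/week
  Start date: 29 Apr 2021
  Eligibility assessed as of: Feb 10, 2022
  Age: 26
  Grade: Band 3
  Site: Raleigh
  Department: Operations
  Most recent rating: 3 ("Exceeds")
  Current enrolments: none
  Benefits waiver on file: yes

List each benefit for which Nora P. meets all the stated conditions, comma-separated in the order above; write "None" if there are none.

Service from 29 Apr 2021 to Feb 10, 2022: 287 days.
401(k) Company Match — status full-time ✓ (not excluded); benefits waiver on file ✓; rating 3 ≥ 3 ✓; dept Operations ✗ → not eligible.
Stock Option Plan — status full-time ✓ (not excluded); service 287 days < 3 years (≈1095 days) ✗ → not eligible.
Health Savings Account — status full-time ✓; benefits waiver on file ✓; rating 3 ≥ 3 ✓; dept Operations ✗ → not eligible.
Backup Childcare — status full-time ✓ (not excluded); service 287 days ≥ 9 months (≈270 days) ✓; dept Operations ✓; not eligible for Health Savings Account ✗ → not eligible.
Floating Holidays — status full-time ✓; benefits waiver on file ✓; site Raleigh ✗ (not Spokane) → not eligible.
Vision Plan — status full-time ✓; service 287 days < 12 months (≈360 days) ✗ → not eligible.
Paid Parental Leave — status full-time ✓; service 287 days ≥ 6 months (≈180 days) ✓; rating 3 ≥ 3 ✓ → eligible.

Paid Parental Leave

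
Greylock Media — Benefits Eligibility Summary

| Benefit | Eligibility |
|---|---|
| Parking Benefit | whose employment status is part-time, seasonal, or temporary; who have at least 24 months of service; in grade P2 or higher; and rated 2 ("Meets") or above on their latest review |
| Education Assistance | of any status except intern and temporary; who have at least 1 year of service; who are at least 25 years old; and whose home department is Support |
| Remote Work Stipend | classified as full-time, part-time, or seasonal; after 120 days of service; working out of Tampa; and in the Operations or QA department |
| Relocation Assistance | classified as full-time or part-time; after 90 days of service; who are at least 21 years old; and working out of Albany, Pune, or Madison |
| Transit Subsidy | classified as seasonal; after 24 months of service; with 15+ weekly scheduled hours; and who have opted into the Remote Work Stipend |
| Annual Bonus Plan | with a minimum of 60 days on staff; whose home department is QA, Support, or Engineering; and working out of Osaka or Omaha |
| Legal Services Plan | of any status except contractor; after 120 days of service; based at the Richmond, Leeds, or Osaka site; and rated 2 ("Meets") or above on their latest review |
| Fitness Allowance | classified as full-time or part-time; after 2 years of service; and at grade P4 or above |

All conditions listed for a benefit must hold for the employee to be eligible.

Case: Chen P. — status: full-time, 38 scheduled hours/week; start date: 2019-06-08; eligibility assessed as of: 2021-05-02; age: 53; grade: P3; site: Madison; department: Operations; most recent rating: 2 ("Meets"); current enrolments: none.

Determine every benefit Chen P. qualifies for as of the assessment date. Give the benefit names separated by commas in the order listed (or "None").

Relocation Assistance

Service from 2019-06-08 to 2021-05-02: 694 days.
Parking Benefit — status full-time ✗ (requires part-time, seasonal, or temporary) → not eligible.
Education Assistance — status full-time ✓ (not excluded); service 694 days ≥ 1 year (≈365 days) ✓; age 53 ≥ 25 ✓; dept Operations ✗ → not eligible.
Remote Work Stipend — status full-time ✓; service 694 days ≥ 120 days ✓; site Madison ✗ (not Tampa) → not eligible.
Relocation Assistance — status full-time ✓; service 694 days ≥ 90 days ✓; age 53 ≥ 21 ✓; site Madison ✓ → eligible.
Transit Subsidy — status full-time ✗ (requires seasonal) → not eligible.
Annual Bonus Plan — service 694 days ≥ 60 days ✓; dept Operations ✗ → not eligible.
Legal Services Plan — status full-time ✓ (not excluded); service 694 days ≥ 120 days ✓; site Madison ✗ (not Richmond, Leeds, or Osaka) → not eligible.
Fitness Allowance — status full-time ✓; service 694 days < 2 years (≈730 days) ✗ → not eligible.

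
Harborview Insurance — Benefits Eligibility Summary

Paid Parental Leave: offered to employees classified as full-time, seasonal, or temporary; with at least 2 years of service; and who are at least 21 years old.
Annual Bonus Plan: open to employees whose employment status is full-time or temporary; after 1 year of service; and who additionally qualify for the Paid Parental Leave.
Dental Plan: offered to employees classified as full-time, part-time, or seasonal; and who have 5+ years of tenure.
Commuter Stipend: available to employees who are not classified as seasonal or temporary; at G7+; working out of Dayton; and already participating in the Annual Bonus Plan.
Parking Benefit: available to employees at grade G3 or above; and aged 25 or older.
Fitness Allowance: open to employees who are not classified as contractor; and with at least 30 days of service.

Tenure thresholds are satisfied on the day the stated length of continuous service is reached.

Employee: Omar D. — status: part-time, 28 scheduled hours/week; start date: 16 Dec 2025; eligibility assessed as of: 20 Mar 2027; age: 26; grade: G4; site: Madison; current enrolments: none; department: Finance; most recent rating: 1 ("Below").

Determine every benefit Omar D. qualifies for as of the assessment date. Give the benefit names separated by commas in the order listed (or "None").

Service from 16 Dec 2025 to 20 Mar 2027: 459 days.
Paid Parental Leave — status part-time ✗ (requires full-time, seasonal, or temporary) → not eligible.
Annual Bonus Plan — status part-time ✗ (requires full-time or temporary) → not eligible.
Dental Plan — status part-time ✓; service 459 days < 5 years (≈1825 days) ✗ → not eligible.
Commuter Stipend — status part-time ✓ (not excluded); grade G4 < G7 ✗ → not eligible.
Parking Benefit — grade G4 ≥ G3 ✓; age 26 ≥ 25 ✓ → eligible.
Fitness Allowance — status part-time ✓ (not excluded); service 459 days ≥ 30 days ✓ → eligible.

Parking Benefit, Fitness Allowance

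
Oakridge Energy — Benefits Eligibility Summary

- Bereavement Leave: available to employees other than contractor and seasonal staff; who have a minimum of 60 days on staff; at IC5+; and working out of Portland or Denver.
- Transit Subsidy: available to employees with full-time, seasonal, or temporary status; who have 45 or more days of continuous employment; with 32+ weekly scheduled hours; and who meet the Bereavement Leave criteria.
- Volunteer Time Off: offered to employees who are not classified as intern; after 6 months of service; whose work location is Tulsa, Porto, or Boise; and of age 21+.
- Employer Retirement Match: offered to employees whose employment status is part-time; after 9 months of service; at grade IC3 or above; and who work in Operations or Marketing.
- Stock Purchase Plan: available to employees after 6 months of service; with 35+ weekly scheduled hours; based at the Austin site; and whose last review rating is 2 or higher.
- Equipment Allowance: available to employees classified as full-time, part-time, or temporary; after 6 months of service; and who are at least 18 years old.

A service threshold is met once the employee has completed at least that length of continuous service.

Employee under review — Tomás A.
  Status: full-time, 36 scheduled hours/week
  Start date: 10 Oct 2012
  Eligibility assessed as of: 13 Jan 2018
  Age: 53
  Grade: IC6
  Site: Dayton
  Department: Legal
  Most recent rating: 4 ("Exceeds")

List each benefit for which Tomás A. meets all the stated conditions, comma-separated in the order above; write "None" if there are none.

Equipment Allowance

Service from 10 Oct 2012 to 13 Jan 2018: 1921 days.
Bereavement Leave — status full-time ✓ (not excluded); service 1921 days ≥ 60 days ✓; grade IC6 ≥ IC5 ✓; site Dayton ✗ (not Portland or Denver) → not eligible.
Transit Subsidy — status full-time ✓; service 1921 days ≥ 45 days ✓; 36 hrs/wk ≥ 32 ✓; not eligible for Bereavement Leave ✗ → not eligible.
Volunteer Time Off — status full-time ✓ (not excluded); service 1921 days ≥ 6 months (≈180 days) ✓; site Dayton ✗ (not Tulsa, Porto, or Boise) → not eligible.
Employer Retirement Match — status full-time ✗ (requires part-time) → not eligible.
Stock Purchase Plan — service 1921 days ≥ 6 months (≈180 days) ✓; 36 hrs/wk ≥ 35 ✓; site Dayton ✗ (not Austin) → not eligible.
Equipment Allowance — status full-time ✓; service 1921 days ≥ 6 months (≈180 days) ✓; age 53 ≥ 18 ✓ → eligible.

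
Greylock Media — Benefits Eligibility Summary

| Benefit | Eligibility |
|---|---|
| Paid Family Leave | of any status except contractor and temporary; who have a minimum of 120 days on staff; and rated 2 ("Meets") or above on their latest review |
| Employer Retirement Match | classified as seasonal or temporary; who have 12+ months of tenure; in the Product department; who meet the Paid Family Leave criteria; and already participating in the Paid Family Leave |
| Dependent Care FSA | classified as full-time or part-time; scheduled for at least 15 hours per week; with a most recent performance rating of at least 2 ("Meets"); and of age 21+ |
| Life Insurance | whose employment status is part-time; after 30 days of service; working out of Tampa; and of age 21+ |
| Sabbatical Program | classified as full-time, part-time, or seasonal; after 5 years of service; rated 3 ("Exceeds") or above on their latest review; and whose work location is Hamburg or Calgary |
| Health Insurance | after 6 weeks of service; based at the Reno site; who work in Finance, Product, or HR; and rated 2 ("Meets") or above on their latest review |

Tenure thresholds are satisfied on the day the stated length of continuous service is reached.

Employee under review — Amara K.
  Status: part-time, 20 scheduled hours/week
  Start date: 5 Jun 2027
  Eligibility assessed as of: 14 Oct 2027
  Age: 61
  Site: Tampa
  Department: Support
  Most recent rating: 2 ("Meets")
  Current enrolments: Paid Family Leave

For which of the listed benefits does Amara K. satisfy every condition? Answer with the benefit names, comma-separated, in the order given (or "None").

Service from 5 Jun 2027 to 14 Oct 2027: 131 days.
Paid Family Leave — status part-time ✓ (not excluded); service 131 days ≥ 120 days ✓; rating 2 ≥ 2 ✓ → eligible.
Employer Retirement Match — status part-time ✗ (requires seasonal or temporary) → not eligible.
Dependent Care FSA — status part-time ✓; 20 hrs/wk ≥ 15 ✓; rating 2 ≥ 2 ✓; age 61 ≥ 21 ✓ → eligible.
Life Insurance — status part-time ✓; service 131 days ≥ 30 days ✓; site Tampa ✓; age 61 ≥ 21 ✓ → eligible.
Sabbatical Program — status part-time ✓; service 131 days < 5 years (≈1825 days) ✗ → not eligible.
Health Insurance — service 131 days ≥ 6 weeks (≈42 days) ✓; site Tampa ✗ (not Reno) → not eligible.

Paid Family Leave, Dependent Care FSA, Life Insurance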